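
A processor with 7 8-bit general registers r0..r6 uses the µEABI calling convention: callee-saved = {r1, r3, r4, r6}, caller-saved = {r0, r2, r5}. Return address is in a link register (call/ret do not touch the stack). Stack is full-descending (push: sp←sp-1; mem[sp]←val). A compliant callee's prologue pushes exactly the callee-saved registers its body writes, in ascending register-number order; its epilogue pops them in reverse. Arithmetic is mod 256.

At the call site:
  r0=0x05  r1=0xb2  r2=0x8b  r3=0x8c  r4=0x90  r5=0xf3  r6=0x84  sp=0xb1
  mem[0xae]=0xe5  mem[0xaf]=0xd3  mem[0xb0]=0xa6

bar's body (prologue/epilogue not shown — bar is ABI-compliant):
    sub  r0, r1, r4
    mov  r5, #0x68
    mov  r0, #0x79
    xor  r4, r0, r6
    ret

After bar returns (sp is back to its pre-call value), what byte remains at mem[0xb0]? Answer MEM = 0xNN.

MEM = 0x90

prologue: push r4 -> mem[0xb0]=0x90, sp=0xb0
body[0] sub  r0, r1, r4 -> r0=0x22
body[1] mov  r5, #0x68 -> r5=0x68
body[2] mov  r0, #0x79 -> r0=0x79
body[3] xor  r4, r0, r6 -> r4=0xfd
epilogue: pop r4=0x90, sp=0xb1
prologue pushed ['r4'] at ['0xb0']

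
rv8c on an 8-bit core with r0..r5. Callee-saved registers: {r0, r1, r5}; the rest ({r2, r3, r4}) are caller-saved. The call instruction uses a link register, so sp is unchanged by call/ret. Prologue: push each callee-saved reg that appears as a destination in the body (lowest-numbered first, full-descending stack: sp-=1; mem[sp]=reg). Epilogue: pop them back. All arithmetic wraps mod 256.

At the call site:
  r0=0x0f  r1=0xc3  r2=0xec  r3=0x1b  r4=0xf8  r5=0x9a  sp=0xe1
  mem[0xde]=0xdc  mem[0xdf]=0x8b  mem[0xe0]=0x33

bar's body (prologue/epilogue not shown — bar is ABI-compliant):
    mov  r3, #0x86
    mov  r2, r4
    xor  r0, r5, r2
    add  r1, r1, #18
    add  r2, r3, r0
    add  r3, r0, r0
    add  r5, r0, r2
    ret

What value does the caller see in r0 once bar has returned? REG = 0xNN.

prologue: push r0 → mem[0xe0]=0x0f, sp=0xe0
prologue: push r1 → mem[0xdf]=0xc3, sp=0xdf
prologue: push r5 → mem[0xde]=0x9a, sp=0xde
body[0] mov  r3, #0x86 → r3=0x86
body[1] mov  r2, r4 → r2=0xf8
body[2] xor  r0, r5, r2 → r0=0x62
body[3] add  r1, r1, #18 → r1=0xd5
body[4] add  r2, r3, r0 → r2=0xe8
body[5] add  r3, r0, r0 → r3=0xc4
body[6] add  r5, r0, r2 → r5=0x4a
epilogue: pop r5=0x9a, sp=0xdf
epilogue: pop r1=0xc3, sp=0xe0
epilogue: pop r0=0x0f, sp=0xe1
r0 is callee-saved → restored

REG = 0x0f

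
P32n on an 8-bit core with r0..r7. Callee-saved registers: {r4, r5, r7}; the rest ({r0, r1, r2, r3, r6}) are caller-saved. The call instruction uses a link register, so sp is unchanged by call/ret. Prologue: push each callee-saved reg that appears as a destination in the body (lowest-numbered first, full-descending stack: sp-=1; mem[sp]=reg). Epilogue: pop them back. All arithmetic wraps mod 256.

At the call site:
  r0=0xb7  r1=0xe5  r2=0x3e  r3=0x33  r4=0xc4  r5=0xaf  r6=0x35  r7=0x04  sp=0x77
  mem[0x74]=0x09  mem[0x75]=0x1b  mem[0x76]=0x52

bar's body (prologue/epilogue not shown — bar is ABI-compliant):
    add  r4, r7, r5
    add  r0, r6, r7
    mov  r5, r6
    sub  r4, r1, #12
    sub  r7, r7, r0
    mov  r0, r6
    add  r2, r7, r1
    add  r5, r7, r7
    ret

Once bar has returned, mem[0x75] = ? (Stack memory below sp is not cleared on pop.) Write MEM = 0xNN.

prologue: push r4 → mem[0x76]=0xc4, sp=0x76
prologue: push r5 → mem[0x75]=0xaf, sp=0x75
prologue: push r7 → mem[0x74]=0x04, sp=0x74
body[0] add  r4, r7, r5 → r4=0xb3
body[1] add  r0, r6, r7 → r0=0x39
body[2] mov  r5, r6 → r5=0x35
body[3] sub  r4, r1, #12 → r4=0xd9
body[4] sub  r7, r7, r0 → r7=0xcb
body[5] mov  r0, r6 → r0=0x35
body[6] add  r2, r7, r1 → r2=0xb0
body[7] add  r5, r7, r7 → r5=0x96
epilogue: pop r7=0x04, sp=0x75
epilogue: pop r5=0xaf, sp=0x76
epilogue: pop r4=0xc4, sp=0x77
prologue pushed ['r4', 'r5', 'r7'] at ['0x76', '0x75', '0x74']

MEM = 0xaf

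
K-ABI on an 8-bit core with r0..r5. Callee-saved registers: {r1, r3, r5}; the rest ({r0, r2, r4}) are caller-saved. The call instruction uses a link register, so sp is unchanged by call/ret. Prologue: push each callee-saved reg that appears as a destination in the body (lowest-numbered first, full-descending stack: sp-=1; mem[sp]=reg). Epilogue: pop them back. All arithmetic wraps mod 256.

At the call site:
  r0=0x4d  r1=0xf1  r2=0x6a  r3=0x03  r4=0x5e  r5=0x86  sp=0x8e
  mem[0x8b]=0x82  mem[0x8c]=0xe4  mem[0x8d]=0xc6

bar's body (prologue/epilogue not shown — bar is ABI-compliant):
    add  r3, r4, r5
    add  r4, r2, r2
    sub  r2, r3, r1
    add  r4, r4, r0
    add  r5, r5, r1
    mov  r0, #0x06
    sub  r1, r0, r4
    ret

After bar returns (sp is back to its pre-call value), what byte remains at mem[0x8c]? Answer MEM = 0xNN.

MEM = 0x03

prologue: push r1 -> mem[0x8d]=0xf1, sp=0x8d
prologue: push r3 -> mem[0x8c]=0x03, sp=0x8c
prologue: push r5 -> mem[0x8b]=0x86, sp=0x8b
body[0] add  r3, r4, r5 -> r3=0xe4
body[1] add  r4, r2, r2 -> r4=0xd4
body[2] sub  r2, r3, r1 -> r2=0xf3
body[3] add  r4, r4, r0 -> r4=0x21
body[4] add  r5, r5, r1 -> r5=0x77
body[5] mov  r0, #0x06 -> r0=0x06
body[6] sub  r1, r0, r4 -> r1=0xe5
epilogue: pop r5=0x86, sp=0x8c
epilogue: pop r3=0x03, sp=0x8d
epilogue: pop r1=0xf1, sp=0x8e
prologue pushed ['r1', 'r3', 'r5'] at ['0x8d', '0x8c', '0x8b']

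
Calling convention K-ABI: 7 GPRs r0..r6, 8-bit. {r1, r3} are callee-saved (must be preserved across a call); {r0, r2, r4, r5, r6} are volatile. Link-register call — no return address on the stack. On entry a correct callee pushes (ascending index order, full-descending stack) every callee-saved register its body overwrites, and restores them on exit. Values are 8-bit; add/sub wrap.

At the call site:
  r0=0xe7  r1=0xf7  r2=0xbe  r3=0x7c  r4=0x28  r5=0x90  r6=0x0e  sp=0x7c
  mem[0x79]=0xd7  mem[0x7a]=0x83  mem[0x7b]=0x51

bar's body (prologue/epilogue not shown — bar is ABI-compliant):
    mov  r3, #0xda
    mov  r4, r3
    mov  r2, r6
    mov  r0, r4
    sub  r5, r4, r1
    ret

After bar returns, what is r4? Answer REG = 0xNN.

prologue: push r3 -> mem[0x7b]=0x7c, sp=0x7b
body[0] mov  r3, #0xda -> r3=0xda
body[1] mov  r4, r3 -> r4=0xda
body[2] mov  r2, r6 -> r2=0x0e
body[3] mov  r0, r4 -> r0=0xda
body[4] sub  r5, r4, r1 -> r5=0xe3
epilogue: pop r3=0x7c, sp=0x7c
r4 is caller-saved -> body value

REG = 0xda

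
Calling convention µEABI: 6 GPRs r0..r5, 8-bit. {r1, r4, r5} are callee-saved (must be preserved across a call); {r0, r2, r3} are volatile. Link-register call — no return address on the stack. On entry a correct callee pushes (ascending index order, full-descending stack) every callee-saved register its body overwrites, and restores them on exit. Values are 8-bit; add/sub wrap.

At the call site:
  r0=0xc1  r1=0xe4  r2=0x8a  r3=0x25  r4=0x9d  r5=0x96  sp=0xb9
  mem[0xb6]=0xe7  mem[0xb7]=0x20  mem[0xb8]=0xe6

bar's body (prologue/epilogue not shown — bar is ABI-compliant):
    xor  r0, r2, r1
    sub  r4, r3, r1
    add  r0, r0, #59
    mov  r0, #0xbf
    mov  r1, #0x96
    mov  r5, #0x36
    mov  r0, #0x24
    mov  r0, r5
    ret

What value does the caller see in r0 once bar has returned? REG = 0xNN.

prologue: push r1 → mem[0xb8]=0xe4, sp=0xb8
prologue: push r4 → mem[0xb7]=0x9d, sp=0xb7
prologue: push r5 → mem[0xb6]=0x96, sp=0xb6
body[0] xor  r0, r2, r1 → r0=0x6e
body[1] sub  r4, r3, r1 → r4=0x41
body[2] add  r0, r0, #59 → r0=0xa9
body[3] mov  r0, #0xbf → r0=0xbf
body[4] mov  r1, #0x96 → r1=0x96
body[5] mov  r5, #0x36 → r5=0x36
body[6] mov  r0, #0x24 → r0=0x24
body[7] mov  r0, r5 → r0=0x36
epilogue: pop r5=0x96, sp=0xb7
epilogue: pop r4=0x9d, sp=0xb8
epilogue: pop r1=0xe4, sp=0xb9
r0 is caller-saved → body value

REG = 0x36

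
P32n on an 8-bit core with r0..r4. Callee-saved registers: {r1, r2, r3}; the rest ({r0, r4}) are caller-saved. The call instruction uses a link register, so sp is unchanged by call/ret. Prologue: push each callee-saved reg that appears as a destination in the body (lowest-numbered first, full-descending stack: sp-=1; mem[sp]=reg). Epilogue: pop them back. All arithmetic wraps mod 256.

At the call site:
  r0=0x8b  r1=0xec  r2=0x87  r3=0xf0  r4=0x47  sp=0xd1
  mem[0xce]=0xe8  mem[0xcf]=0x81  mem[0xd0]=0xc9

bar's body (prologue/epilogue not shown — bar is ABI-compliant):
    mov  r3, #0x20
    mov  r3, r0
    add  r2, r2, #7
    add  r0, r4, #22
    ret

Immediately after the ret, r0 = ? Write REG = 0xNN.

REG = 0x5d

prologue: push r2 -> mem[0xd0]=0x87, sp=0xd0
prologue: push r3 -> mem[0xcf]=0xf0, sp=0xcf
body[0] mov  r3, #0x20 -> r3=0x20
body[1] mov  r3, r0 -> r3=0x8b
body[2] add  r2, r2, #7 -> r2=0x8e
body[3] add  r0, r4, #22 -> r0=0x5d
epilogue: pop r3=0xf0, sp=0xd0
epilogue: pop r2=0x87, sp=0xd1
r0 is caller-saved -> body value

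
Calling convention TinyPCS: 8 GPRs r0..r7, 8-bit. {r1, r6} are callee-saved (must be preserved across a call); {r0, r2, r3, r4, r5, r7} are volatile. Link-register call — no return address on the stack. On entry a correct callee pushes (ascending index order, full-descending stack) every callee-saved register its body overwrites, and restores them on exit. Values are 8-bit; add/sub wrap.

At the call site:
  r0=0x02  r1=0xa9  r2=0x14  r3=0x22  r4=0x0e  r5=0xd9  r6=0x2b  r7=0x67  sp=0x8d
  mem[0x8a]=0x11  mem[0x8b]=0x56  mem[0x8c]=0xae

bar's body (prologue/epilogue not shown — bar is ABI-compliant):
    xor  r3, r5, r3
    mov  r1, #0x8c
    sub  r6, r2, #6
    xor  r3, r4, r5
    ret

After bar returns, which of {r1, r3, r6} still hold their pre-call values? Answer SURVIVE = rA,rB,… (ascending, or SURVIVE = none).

prologue: push r1 -> mem[0x8c]=0xa9, sp=0x8c
prologue: push r6 -> mem[0x8b]=0x2b, sp=0x8b
body[0] xor  r3, r5, r3 -> r3=0xfb
body[1] mov  r1, #0x8c -> r1=0x8c
body[2] sub  r6, r2, #6 -> r6=0x0e
body[3] xor  r3, r4, r5 -> r3=0xd7
epilogue: pop r6=0x2b, sp=0x8c
epilogue: pop r1=0xa9, sp=0x8d
r1: callee-saved, written=True
r3: caller-saved, written=True
r6: callee-saved, written=True

SURVIVE = r1,r6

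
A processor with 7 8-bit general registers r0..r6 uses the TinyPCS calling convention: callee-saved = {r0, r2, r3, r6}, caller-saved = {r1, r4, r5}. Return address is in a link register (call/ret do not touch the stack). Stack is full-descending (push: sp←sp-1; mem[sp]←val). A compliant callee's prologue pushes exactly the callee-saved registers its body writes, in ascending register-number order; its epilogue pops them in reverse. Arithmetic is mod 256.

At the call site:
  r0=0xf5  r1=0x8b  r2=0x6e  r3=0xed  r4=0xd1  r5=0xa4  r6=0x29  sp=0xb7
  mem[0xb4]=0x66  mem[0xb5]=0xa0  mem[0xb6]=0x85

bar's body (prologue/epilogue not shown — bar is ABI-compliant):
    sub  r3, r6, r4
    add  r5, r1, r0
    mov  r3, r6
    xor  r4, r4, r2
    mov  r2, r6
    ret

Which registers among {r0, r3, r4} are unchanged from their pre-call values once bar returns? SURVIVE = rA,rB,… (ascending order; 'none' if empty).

prologue: push r2 -> mem[0xb6]=0x6e, sp=0xb6
prologue: push r3 -> mem[0xb5]=0xed, sp=0xb5
body[0] sub  r3, r6, r4 -> r3=0x58
body[1] add  r5, r1, r0 -> r5=0x80
body[2] mov  r3, r6 -> r3=0x29
body[3] xor  r4, r4, r2 -> r4=0xbf
body[4] mov  r2, r6 -> r2=0x29
epilogue: pop r3=0xed, sp=0xb6
epilogue: pop r2=0x6e, sp=0xb7
r0: callee-saved, written=False
r3: callee-saved, written=True
r4: caller-saved, written=True

SURVIVE = r0,r3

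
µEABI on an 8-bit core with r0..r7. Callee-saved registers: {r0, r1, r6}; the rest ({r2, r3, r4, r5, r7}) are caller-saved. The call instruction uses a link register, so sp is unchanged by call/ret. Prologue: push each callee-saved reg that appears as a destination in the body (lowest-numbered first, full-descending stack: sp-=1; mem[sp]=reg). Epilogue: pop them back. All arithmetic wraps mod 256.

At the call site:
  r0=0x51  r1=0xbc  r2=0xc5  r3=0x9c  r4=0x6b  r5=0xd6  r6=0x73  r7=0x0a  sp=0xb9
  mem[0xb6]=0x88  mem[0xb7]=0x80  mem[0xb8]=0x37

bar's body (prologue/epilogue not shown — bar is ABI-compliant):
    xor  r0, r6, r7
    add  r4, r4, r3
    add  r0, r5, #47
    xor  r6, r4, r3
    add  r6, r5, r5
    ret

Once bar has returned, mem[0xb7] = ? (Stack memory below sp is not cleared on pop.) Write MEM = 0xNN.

MEM = 0x73

prologue: push r0 → mem[0xb8]=0x51, sp=0xb8
prologue: push r6 → mem[0xb7]=0x73, sp=0xb7
body[0] xor  r0, r6, r7 → r0=0x79
body[1] add  r4, r4, r3 → r4=0x07
body[2] add  r0, r5, #47 → r0=0x05
body[3] xor  r6, r4, r3 → r6=0x9b
body[4] add  r6, r5, r5 → r6=0xac
epilogue: pop r6=0x73, sp=0xb8
epilogue: pop r0=0x51, sp=0xb9
prologue pushed ['r0', 'r6'] at ['0xb8', '0xb7']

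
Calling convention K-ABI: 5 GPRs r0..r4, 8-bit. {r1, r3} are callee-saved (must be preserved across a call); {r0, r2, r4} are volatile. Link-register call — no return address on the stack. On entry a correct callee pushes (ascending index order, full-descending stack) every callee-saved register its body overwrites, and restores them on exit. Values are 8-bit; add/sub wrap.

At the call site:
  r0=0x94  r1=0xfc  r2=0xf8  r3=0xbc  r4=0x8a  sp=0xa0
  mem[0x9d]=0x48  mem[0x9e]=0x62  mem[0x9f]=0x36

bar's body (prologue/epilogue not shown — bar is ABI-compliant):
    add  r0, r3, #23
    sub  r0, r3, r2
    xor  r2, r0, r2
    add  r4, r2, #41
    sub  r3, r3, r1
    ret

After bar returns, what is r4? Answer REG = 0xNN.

REG = 0x65

prologue: push r3 -> mem[0x9f]=0xbc, sp=0x9f
body[0] add  r0, r3, #23 -> r0=0xd3
body[1] sub  r0, r3, r2 -> r0=0xc4
body[2] xor  r2, r0, r2 -> r2=0x3c
body[3] add  r4, r2, #41 -> r4=0x65
body[4] sub  r3, r3, r1 -> r3=0xc0
epilogue: pop r3=0xbc, sp=0xa0
r4 is caller-saved -> body value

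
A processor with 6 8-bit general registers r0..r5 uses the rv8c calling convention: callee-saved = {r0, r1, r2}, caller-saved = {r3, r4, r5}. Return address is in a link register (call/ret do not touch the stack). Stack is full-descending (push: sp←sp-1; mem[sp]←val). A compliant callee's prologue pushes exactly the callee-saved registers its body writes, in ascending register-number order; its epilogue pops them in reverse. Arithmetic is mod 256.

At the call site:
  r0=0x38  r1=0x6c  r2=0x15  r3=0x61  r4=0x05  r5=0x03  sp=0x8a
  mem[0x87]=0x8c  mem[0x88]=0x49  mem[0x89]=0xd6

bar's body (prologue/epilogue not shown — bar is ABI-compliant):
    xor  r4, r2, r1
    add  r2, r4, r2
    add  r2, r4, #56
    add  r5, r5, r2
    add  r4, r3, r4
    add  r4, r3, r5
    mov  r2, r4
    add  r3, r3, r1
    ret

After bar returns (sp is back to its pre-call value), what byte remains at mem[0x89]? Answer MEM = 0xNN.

prologue: push r2 -> mem[0x89]=0x15, sp=0x89
body[0] xor  r4, r2, r1 -> r4=0x79
body[1] add  r2, r4, r2 -> r2=0x8e
body[2] add  r2, r4, #56 -> r2=0xb1
body[3] add  r5, r5, r2 -> r5=0xb4
body[4] add  r4, r3, r4 -> r4=0xda
body[5] add  r4, r3, r5 -> r4=0x15
body[6] mov  r2, r4 -> r2=0x15
body[7] add  r3, r3, r1 -> r3=0xcd
epilogue: pop r2=0x15, sp=0x8a
prologue pushed ['r2'] at ['0x89']

MEM = 0x15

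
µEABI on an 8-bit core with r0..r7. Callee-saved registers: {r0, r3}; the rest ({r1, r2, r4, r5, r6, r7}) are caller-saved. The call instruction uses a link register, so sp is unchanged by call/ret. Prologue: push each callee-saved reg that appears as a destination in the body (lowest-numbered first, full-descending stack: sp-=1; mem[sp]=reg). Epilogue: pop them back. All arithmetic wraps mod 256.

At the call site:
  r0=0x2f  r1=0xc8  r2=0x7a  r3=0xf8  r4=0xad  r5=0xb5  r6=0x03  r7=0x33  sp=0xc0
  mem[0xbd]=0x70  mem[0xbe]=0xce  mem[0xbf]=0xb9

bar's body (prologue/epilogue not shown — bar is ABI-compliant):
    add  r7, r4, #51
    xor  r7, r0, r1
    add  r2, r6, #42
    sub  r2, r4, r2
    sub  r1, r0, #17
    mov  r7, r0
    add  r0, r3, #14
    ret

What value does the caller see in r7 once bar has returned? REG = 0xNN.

REG = 0x2f

prologue: push r0 → mem[0xbf]=0x2f, sp=0xbf
body[0] add  r7, r4, #51 → r7=0xe0
body[1] xor  r7, r0, r1 → r7=0xe7
body[2] add  r2, r6, #42 → r2=0x2d
body[3] sub  r2, r4, r2 → r2=0x80
body[4] sub  r1, r0, #17 → r1=0x1e
body[5] mov  r7, r0 → r7=0x2f
body[6] add  r0, r3, #14 → r0=0x06
epilogue: pop r0=0x2f, sp=0xc0
r7 is caller-saved → body value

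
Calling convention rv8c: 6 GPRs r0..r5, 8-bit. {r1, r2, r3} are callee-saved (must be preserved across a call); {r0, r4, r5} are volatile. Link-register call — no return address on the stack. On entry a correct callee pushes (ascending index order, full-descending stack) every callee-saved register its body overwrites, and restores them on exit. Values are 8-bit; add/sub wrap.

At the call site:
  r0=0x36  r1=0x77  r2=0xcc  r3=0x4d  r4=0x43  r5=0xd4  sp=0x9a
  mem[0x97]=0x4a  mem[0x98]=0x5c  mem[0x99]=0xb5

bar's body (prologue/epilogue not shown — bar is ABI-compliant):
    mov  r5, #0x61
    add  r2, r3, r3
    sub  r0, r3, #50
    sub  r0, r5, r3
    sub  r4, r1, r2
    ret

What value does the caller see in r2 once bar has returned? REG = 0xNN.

REG = 0xcc

prologue: push r2 → mem[0x99]=0xcc, sp=0x99
body[0] mov  r5, #0x61 → r5=0x61
body[1] add  r2, r3, r3 → r2=0x9a
body[2] sub  r0, r3, #50 → r0=0x1b
body[3] sub  r0, r5, r3 → r0=0x14
body[4] sub  r4, r1, r2 → r4=0xdd
epilogue: pop r2=0xcc, sp=0x9a
r2 is callee-saved → restored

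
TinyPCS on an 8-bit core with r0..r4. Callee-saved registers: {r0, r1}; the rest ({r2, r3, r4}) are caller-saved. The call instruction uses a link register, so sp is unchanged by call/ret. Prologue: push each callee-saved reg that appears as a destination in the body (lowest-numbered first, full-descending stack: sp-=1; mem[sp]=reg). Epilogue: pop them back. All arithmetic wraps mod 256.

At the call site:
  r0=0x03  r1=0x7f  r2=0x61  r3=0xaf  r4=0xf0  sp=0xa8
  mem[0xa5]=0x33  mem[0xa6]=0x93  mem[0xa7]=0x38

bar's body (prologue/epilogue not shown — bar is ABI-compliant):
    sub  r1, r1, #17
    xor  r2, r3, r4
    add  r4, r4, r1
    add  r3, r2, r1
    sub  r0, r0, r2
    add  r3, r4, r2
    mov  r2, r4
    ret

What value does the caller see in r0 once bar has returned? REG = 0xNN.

REG = 0x03

prologue: push r0 → mem[0xa7]=0x03, sp=0xa7
prologue: push r1 → mem[0xa6]=0x7f, sp=0xa6
body[0] sub  r1, r1, #17 → r1=0x6e
body[1] xor  r2, r3, r4 → r2=0x5f
body[2] add  r4, r4, r1 → r4=0x5e
body[3] add  r3, r2, r1 → r3=0xcd
body[4] sub  r0, r0, r2 → r0=0xa4
body[5] add  r3, r4, r2 → r3=0xbd
body[6] mov  r2, r4 → r2=0x5e
epilogue: pop r1=0x7f, sp=0xa7
epilogue: pop r0=0x03, sp=0xa8
r0 is callee-saved → restored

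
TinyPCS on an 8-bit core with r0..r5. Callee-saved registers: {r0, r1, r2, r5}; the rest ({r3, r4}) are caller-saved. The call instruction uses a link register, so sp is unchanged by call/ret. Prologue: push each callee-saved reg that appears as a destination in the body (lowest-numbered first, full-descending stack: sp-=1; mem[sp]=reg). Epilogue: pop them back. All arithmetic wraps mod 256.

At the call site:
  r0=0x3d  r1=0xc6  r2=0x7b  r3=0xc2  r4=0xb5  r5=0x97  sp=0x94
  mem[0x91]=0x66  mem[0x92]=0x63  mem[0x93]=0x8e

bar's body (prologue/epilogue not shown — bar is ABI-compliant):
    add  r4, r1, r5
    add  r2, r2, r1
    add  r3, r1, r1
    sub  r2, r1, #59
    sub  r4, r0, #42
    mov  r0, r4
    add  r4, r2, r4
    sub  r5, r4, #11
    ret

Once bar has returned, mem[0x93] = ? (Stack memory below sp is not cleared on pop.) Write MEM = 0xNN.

prologue: push r0 -> mem[0x93]=0x3d, sp=0x93
prologue: push r2 -> mem[0x92]=0x7b, sp=0x92
prologue: push r5 -> mem[0x91]=0x97, sp=0x91
body[0] add  r4, r1, r5 -> r4=0x5d
body[1] add  r2, r2, r1 -> r2=0x41
body[2] add  r3, r1, r1 -> r3=0x8c
body[3] sub  r2, r1, #59 -> r2=0x8b
body[4] sub  r4, r0, #42 -> r4=0x13
body[5] mov  r0, r4 -> r0=0x13
body[6] add  r4, r2, r4 -> r4=0x9e
body[7] sub  r5, r4, #11 -> r5=0x93
epilogue: pop r5=0x97, sp=0x92
epilogue: pop r2=0x7b, sp=0x93
epilogue: pop r0=0x3d, sp=0x94
prologue pushed ['r0', 'r2', 'r5'] at ['0x93', '0x92', '0x91']

MEM = 0x3d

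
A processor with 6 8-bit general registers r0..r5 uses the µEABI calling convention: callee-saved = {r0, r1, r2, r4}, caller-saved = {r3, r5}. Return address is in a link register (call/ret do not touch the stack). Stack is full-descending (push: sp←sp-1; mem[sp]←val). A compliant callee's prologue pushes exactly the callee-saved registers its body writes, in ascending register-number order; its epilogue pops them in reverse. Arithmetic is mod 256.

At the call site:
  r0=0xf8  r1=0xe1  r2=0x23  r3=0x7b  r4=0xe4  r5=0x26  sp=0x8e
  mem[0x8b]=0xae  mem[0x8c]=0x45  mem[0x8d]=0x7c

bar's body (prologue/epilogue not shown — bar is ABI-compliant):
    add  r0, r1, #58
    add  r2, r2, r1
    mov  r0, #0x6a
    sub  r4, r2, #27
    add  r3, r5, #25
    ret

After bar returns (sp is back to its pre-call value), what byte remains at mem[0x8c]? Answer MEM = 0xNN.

MEM = 0x23

prologue: push r0 → mem[0x8d]=0xf8, sp=0x8d
prologue: push r2 → mem[0x8c]=0x23, sp=0x8c
prologue: push r4 → mem[0x8b]=0xe4, sp=0x8b
body[0] add  r0, r1, #58 → r0=0x1b
body[1] add  r2, r2, r1 → r2=0x04
body[2] mov  r0, #0x6a → r0=0x6a
body[3] sub  r4, r2, #27 → r4=0xe9
body[4] add  r3, r5, #25 → r3=0x3f
epilogue: pop r4=0xe4, sp=0x8c
epilogue: pop r2=0x23, sp=0x8d
epilogue: pop r0=0xf8, sp=0x8e
prologue pushed ['r0', 'r2', 'r4'] at ['0x8d', '0x8c', '0x8b']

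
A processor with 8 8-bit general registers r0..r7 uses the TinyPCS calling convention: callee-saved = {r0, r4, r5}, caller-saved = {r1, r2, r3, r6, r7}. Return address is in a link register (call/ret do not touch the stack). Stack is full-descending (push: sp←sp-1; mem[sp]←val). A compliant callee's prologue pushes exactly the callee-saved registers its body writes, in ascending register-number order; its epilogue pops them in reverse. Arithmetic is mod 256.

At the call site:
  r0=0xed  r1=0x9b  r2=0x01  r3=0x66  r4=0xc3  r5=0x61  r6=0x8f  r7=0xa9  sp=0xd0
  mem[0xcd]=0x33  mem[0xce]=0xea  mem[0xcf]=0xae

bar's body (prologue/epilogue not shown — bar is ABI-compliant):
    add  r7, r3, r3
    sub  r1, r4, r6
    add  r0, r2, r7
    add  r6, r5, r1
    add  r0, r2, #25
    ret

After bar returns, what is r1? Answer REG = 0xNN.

prologue: push r0 → mem[0xcf]=0xed, sp=0xcf
body[0] add  r7, r3, r3 → r7=0xcc
body[1] sub  r1, r4, r6 → r1=0x34
body[2] add  r0, r2, r7 → r0=0xcd
body[3] add  r6, r5, r1 → r6=0x95
body[4] add  r0, r2, #25 → r0=0x1a
epilogue: pop r0=0xed, sp=0xd0
r1 is caller-saved → body value

REG = 0x34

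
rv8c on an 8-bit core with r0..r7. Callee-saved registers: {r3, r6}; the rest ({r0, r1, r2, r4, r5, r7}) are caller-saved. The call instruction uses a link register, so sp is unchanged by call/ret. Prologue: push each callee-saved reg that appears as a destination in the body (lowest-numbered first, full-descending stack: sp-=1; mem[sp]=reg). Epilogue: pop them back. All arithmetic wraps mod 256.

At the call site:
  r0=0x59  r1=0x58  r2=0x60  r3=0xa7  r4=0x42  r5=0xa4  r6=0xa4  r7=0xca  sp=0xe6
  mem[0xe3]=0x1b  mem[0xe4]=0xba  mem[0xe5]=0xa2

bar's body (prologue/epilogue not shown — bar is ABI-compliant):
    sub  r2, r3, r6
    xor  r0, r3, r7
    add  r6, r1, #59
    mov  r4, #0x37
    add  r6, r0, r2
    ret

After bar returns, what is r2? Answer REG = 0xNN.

REG = 0x03

prologue: push r6 -> mem[0xe5]=0xa4, sp=0xe5
body[0] sub  r2, r3, r6 -> r2=0x03
body[1] xor  r0, r3, r7 -> r0=0x6d
body[2] add  r6, r1, #59 -> r6=0x93
body[3] mov  r4, #0x37 -> r4=0x37
body[4] add  r6, r0, r2 -> r6=0x70
epilogue: pop r6=0xa4, sp=0xe6
r2 is caller-saved -> body value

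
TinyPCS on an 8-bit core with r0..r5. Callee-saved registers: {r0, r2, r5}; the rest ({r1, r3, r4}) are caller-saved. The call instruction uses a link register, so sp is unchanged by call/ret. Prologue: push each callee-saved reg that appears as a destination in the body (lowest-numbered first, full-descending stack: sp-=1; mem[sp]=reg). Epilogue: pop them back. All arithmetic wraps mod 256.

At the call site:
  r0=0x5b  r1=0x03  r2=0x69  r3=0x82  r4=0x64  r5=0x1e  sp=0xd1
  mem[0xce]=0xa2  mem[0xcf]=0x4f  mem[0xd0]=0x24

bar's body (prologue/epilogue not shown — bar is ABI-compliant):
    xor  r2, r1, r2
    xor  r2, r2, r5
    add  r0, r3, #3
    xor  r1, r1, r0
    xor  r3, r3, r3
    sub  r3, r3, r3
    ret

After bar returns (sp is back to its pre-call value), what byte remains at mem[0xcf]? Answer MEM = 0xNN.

MEM = 0x69

prologue: push r0 -> mem[0xd0]=0x5b, sp=0xd0
prologue: push r2 -> mem[0xcf]=0x69, sp=0xcf
body[0] xor  r2, r1, r2 -> r2=0x6a
body[1] xor  r2, r2, r5 -> r2=0x74
body[2] add  r0, r3, #3 -> r0=0x85
body[3] xor  r1, r1, r0 -> r1=0x86
body[4] xor  r3, r3, r3 -> r3=0x00
body[5] sub  r3, r3, r3 -> r3=0x00
epilogue: pop r2=0x69, sp=0xd0
epilogue: pop r0=0x5b, sp=0xd1
prologue pushed ['r0', 'r2'] at ['0xd0', '0xcf']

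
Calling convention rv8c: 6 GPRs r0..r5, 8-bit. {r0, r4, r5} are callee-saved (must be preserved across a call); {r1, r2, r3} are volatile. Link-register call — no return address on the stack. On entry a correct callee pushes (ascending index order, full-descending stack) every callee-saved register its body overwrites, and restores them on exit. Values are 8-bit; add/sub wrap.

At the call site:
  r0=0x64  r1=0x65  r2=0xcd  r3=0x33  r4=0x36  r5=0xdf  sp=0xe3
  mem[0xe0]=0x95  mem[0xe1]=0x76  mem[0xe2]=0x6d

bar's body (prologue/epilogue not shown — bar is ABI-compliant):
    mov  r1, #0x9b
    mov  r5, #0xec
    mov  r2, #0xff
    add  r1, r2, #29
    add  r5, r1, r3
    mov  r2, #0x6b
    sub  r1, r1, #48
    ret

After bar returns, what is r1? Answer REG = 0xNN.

prologue: push r5 -> mem[0xe2]=0xdf, sp=0xe2
body[0] mov  r1, #0x9b -> r1=0x9b
body[1] mov  r5, #0xec -> r5=0xec
body[2] mov  r2, #0xff -> r2=0xff
body[3] add  r1, r2, #29 -> r1=0x1c
body[4] add  r5, r1, r3 -> r5=0x4f
body[5] mov  r2, #0x6b -> r2=0x6b
body[6] sub  r1, r1, #48 -> r1=0xec
epilogue: pop r5=0xdf, sp=0xe3
r1 is caller-saved -> body value

REG = 0xec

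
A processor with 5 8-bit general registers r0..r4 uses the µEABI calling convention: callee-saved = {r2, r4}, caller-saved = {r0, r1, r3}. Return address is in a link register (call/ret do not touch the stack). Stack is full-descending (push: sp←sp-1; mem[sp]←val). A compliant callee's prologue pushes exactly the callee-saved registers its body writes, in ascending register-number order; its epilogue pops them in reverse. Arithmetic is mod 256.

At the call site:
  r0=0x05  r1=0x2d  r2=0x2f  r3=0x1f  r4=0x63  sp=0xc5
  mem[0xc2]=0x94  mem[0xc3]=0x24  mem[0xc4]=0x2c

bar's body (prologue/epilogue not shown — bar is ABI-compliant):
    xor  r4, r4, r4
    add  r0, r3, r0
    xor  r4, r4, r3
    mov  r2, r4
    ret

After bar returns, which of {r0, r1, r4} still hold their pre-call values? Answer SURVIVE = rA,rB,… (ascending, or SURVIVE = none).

SURVIVE = r1,r4

prologue: push r2 -> mem[0xc4]=0x2f, sp=0xc4
prologue: push r4 -> mem[0xc3]=0x63, sp=0xc3
body[0] xor  r4, r4, r4 -> r4=0x00
body[1] add  r0, r3, r0 -> r0=0x24
body[2] xor  r4, r4, r3 -> r4=0x1f
body[3] mov  r2, r4 -> r2=0x1f
epilogue: pop r4=0x63, sp=0xc4
epilogue: pop r2=0x2f, sp=0xc5
r0: caller-saved, written=True
r1: caller-saved, written=False
r4: callee-saved, written=True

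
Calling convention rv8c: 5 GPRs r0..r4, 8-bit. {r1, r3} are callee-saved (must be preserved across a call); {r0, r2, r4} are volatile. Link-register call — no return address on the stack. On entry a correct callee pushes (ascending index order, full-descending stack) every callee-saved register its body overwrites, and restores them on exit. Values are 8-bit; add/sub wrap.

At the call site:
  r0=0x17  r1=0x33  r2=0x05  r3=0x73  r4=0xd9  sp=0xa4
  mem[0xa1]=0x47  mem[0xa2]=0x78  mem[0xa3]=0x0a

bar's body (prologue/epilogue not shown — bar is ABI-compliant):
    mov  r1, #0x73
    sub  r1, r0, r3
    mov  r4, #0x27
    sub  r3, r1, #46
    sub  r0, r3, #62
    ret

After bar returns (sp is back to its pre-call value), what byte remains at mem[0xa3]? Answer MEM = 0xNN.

MEM = 0x33

prologue: push r1 → mem[0xa3]=0x33, sp=0xa3
prologue: push r3 → mem[0xa2]=0x73, sp=0xa2
body[0] mov  r1, #0x73 → r1=0x73
body[1] sub  r1, r0, r3 → r1=0xa4
body[2] mov  r4, #0x27 → r4=0x27
body[3] sub  r3, r1, #46 → r3=0x76
body[4] sub  r0, r3, #62 → r0=0x38
epilogue: pop r3=0x73, sp=0xa3
epilogue: pop r1=0x33, sp=0xa4
prologue pushed ['r1', 'r3'] at ['0xa3', '0xa2']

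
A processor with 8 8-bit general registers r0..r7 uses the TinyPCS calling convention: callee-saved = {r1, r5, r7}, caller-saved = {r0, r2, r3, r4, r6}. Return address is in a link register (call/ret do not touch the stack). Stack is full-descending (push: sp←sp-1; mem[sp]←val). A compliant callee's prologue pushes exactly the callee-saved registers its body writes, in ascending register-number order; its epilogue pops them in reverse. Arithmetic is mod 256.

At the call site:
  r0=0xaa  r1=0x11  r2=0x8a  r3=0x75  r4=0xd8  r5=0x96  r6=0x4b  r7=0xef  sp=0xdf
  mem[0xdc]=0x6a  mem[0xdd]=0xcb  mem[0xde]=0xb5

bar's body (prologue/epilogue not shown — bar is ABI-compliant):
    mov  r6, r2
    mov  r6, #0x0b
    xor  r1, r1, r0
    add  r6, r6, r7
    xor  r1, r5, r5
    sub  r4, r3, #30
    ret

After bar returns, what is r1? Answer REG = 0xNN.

REG = 0x11

prologue: push r1 → mem[0xde]=0x11, sp=0xde
body[0] mov  r6, r2 → r6=0x8a
body[1] mov  r6, #0x0b → r6=0x0b
body[2] xor  r1, r1, r0 → r1=0xbb
body[3] add  r6, r6, r7 → r6=0xfa
body[4] xor  r1, r5, r5 → r1=0x00
body[5] sub  r4, r3, #30 → r4=0x57
epilogue: pop r1=0x11, sp=0xdf
r1 is callee-saved → restored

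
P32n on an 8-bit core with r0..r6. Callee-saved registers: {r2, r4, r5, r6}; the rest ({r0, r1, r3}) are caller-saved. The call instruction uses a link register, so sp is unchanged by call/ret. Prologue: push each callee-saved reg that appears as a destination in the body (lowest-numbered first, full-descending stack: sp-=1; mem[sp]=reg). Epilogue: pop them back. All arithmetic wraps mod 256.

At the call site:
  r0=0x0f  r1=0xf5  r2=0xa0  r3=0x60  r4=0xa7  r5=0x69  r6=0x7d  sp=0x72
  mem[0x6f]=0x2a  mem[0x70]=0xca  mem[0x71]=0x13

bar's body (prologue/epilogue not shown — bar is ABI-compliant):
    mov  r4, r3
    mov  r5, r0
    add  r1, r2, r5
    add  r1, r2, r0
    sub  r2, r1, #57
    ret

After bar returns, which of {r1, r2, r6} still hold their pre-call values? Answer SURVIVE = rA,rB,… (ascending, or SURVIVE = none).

SURVIVE = r2,r6

prologue: push r2 -> mem[0x71]=0xa0, sp=0x71
prologue: push r4 -> mem[0x70]=0xa7, sp=0x70
prologue: push r5 -> mem[0x6f]=0x69, sp=0x6f
body[0] mov  r4, r3 -> r4=0x60
body[1] mov  r5, r0 -> r5=0x0f
body[2] add  r1, r2, r5 -> r1=0xaf
body[3] add  r1, r2, r0 -> r1=0xaf
body[4] sub  r2, r1, #57 -> r2=0x76
epilogue: pop r5=0x69, sp=0x70
epilogue: pop r4=0xa7, sp=0x71
epilogue: pop r2=0xa0, sp=0x72
r1: caller-saved, written=True
r2: callee-saved, written=True
r6: callee-saved, written=False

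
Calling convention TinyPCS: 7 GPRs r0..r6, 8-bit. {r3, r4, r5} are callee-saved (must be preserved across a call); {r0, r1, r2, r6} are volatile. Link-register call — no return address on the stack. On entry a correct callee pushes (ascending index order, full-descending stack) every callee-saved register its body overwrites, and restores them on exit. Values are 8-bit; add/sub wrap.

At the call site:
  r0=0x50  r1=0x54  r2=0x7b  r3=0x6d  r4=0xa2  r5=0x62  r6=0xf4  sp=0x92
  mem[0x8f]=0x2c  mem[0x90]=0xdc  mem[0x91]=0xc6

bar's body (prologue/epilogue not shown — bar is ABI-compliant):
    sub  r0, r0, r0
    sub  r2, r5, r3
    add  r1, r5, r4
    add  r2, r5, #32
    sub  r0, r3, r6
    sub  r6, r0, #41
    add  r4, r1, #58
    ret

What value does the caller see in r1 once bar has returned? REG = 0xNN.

REG = 0x04

prologue: push r4 → mem[0x91]=0xa2, sp=0x91
body[0] sub  r0, r0, r0 → r0=0x00
body[1] sub  r2, r5, r3 → r2=0xf5
body[2] add  r1, r5, r4 → r1=0x04
body[3] add  r2, r5, #32 → r2=0x82
body[4] sub  r0, r3, r6 → r0=0x79
body[5] sub  r6, r0, #41 → r6=0x50
body[6] add  r4, r1, #58 → r4=0x3e
epilogue: pop r4=0xa2, sp=0x92
r1 is caller-saved → body value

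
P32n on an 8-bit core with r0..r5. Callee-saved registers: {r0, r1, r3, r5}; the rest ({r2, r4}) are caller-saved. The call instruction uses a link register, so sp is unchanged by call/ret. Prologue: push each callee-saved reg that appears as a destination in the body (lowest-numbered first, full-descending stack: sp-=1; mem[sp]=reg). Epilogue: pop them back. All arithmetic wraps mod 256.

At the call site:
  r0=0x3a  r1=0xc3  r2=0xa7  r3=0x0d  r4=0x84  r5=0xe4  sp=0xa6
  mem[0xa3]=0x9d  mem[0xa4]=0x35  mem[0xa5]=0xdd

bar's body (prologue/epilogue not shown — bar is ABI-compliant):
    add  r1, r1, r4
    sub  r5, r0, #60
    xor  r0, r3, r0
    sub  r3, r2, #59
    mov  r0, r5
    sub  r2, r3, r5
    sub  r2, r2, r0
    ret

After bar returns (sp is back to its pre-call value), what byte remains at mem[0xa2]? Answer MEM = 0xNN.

MEM = 0xe4

prologue: push r0 → mem[0xa5]=0x3a, sp=0xa5
prologue: push r1 → mem[0xa4]=0xc3, sp=0xa4
prologue: push r3 → mem[0xa3]=0x0d, sp=0xa3
prologue: push r5 → mem[0xa2]=0xe4, sp=0xa2
body[0] add  r1, r1, r4 → r1=0x47
body[1] sub  r5, r0, #60 → r5=0xfe
body[2] xor  r0, r3, r0 → r0=0x37
body[3] sub  r3, r2, #59 → r3=0x6c
body[4] mov  r0, r5 → r0=0xfe
body[5] sub  r2, r3, r5 → r2=0x6e
body[6] sub  r2, r2, r0 → r2=0x70
epilogue: pop r5=0xe4, sp=0xa3
epilogue: pop r3=0x0d, sp=0xa4
epilogue: pop r1=0xc3, sp=0xa5
epilogue: pop r0=0x3a, sp=0xa6
prologue pushed ['r0', 'r1', 'r3', 'r5'] at ['0xa5', '0xa4', '0xa3', '0xa2']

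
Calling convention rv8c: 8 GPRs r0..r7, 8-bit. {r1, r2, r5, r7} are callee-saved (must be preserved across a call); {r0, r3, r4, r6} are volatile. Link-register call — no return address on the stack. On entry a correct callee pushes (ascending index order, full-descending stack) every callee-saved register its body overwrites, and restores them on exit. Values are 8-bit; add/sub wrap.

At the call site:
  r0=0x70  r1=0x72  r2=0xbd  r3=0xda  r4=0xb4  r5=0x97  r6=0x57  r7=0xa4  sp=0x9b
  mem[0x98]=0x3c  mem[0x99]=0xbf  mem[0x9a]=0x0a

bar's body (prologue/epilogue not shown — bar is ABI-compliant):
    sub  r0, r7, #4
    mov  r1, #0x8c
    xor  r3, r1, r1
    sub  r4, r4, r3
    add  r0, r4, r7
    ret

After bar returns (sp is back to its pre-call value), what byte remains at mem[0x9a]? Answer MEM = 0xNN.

MEM = 0x72

prologue: push r1 → mem[0x9a]=0x72, sp=0x9a
body[0] sub  r0, r7, #4 → r0=0xa0
body[1] mov  r1, #0x8c → r1=0x8c
body[2] xor  r3, r1, r1 → r3=0x00
body[3] sub  r4, r4, r3 → r4=0xb4
body[4] add  r0, r4, r7 → r0=0x58
epilogue: pop r1=0x72, sp=0x9b
prologue pushed ['r1'] at ['0x9a']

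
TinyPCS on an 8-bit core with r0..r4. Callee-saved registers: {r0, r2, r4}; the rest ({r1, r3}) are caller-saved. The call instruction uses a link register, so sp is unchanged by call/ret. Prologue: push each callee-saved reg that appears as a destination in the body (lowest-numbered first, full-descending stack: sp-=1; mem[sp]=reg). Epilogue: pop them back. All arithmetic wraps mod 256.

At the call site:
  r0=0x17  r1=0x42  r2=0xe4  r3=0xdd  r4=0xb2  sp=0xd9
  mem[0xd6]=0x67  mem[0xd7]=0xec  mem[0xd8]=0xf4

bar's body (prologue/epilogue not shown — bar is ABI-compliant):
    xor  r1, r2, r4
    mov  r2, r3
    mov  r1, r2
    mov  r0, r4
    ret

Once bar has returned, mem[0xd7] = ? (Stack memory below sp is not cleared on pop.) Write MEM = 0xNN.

prologue: push r0 -> mem[0xd8]=0x17, sp=0xd8
prologue: push r2 -> mem[0xd7]=0xe4, sp=0xd7
body[0] xor  r1, r2, r4 -> r1=0x56
body[1] mov  r2, r3 -> r2=0xdd
body[2] mov  r1, r2 -> r1=0xdd
body[3] mov  r0, r4 -> r0=0xb2
epilogue: pop r2=0xe4, sp=0xd8
epilogue: pop r0=0x17, sp=0xd9
prologue pushed ['r0', 'r2'] at ['0xd8', '0xd7']

MEM = 0xe4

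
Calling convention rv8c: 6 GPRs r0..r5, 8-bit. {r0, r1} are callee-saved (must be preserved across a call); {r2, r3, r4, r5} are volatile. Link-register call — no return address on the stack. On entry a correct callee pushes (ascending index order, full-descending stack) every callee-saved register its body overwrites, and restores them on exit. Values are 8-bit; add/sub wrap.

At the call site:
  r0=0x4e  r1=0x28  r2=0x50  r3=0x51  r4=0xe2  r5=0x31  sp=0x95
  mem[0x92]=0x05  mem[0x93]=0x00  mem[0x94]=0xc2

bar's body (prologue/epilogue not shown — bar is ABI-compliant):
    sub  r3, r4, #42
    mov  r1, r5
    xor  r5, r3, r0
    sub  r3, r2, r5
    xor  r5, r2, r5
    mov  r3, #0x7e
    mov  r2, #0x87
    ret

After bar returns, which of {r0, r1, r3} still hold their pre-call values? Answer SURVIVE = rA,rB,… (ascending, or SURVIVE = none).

SURVIVE = r0,r1

prologue: push r1 → mem[0x94]=0x28, sp=0x94
body[0] sub  r3, r4, #42 → r3=0xb8
body[1] mov  r1, r5 → r1=0x31
body[2] xor  r5, r3, r0 → r5=0xf6
body[3] sub  r3, r2, r5 → r3=0x5a
body[4] xor  r5, r2, r5 → r5=0xa6
body[5] mov  r3, #0x7e → r3=0x7e
body[6] mov  r2, #0x87 → r2=0x87
epilogue: pop r1=0x28, sp=0x95
r0: callee-saved, written=False
r1: callee-saved, written=True
r3: caller-saved, written=True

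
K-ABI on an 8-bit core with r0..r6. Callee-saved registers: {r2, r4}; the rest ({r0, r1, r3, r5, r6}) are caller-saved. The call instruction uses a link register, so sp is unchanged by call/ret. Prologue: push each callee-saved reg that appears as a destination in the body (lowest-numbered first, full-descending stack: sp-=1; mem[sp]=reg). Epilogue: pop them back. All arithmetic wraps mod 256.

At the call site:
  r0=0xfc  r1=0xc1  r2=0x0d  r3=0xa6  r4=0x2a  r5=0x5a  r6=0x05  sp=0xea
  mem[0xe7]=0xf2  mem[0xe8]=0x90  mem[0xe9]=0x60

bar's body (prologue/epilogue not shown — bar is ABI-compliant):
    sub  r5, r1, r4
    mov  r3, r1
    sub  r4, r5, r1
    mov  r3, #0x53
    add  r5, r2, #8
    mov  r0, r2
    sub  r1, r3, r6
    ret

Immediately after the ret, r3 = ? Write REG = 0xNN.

REG = 0x53

prologue: push r4 → mem[0xe9]=0x2a, sp=0xe9
body[0] sub  r5, r1, r4 → r5=0x97
body[1] mov  r3, r1 → r3=0xc1
body[2] sub  r4, r5, r1 → r4=0xd6
body[3] mov  r3, #0x53 → r3=0x53
body[4] add  r5, r2, #8 → r5=0x15
body[5] mov  r0, r2 → r0=0x0d
body[6] sub  r1, r3, r6 → r1=0x4e
epilogue: pop r4=0x2a, sp=0xea
r3 is caller-saved → body value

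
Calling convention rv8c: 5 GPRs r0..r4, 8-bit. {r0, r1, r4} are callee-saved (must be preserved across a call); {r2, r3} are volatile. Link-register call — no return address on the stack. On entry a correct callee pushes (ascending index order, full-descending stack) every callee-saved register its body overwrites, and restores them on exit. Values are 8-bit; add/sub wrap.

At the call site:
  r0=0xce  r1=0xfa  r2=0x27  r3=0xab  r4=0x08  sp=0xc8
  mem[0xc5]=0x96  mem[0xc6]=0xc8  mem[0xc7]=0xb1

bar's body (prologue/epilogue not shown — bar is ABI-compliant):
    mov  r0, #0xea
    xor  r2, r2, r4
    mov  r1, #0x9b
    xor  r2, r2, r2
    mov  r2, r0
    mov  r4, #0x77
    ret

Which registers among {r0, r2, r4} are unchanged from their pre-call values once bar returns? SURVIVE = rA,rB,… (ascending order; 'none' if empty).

SURVIVE = r0,r4

prologue: push r0 -> mem[0xc7]=0xce, sp=0xc7
prologue: push r1 -> mem[0xc6]=0xfa, sp=0xc6
prologue: push r4 -> mem[0xc5]=0x08, sp=0xc5
body[0] mov  r0, #0xea -> r0=0xea
body[1] xor  r2, r2, r4 -> r2=0x2f
body[2] mov  r1, #0x9b -> r1=0x9b
body[3] xor  r2, r2, r2 -> r2=0x00
body[4] mov  r2, r0 -> r2=0xea
body[5] mov  r4, #0x77 -> r4=0x77
epilogue: pop r4=0x08, sp=0xc6
epilogue: pop r1=0xfa, sp=0xc7
epilogue: pop r0=0xce, sp=0xc8
r0: callee-saved, written=True
r2: caller-saved, written=True
r4: callee-saved, written=True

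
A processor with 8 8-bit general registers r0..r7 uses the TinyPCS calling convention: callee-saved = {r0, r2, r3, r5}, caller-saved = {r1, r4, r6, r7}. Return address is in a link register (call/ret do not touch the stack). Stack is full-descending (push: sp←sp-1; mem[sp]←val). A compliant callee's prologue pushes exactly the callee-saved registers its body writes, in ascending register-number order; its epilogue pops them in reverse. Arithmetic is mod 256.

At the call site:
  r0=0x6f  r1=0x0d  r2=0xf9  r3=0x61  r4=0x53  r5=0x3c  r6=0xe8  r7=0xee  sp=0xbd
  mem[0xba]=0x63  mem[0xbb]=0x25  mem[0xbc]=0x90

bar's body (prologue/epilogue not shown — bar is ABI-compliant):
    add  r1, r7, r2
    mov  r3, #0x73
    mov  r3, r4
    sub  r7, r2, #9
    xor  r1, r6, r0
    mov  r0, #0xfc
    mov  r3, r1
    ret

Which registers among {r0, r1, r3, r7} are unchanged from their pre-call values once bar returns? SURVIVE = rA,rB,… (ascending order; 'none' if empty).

prologue: push r0 -> mem[0xbc]=0x6f, sp=0xbc
prologue: push r3 -> mem[0xbb]=0x61, sp=0xbb
body[0] add  r1, r7, r2 -> r1=0xe7
body[1] mov  r3, #0x73 -> r3=0x73
body[2] mov  r3, r4 -> r3=0x53
body[3] sub  r7, r2, #9 -> r7=0xf0
body[4] xor  r1, r6, r0 -> r1=0x87
body[5] mov  r0, #0xfc -> r0=0xfc
body[6] mov  r3, r1 -> r3=0x87
epilogue: pop r3=0x61, sp=0xbc
epilogue: pop r0=0x6f, sp=0xbd
r0: callee-saved, written=True
r1: caller-saved, written=True
r3: callee-saved, written=True
r7: caller-saved, written=True

SURVIVE = r0,r3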